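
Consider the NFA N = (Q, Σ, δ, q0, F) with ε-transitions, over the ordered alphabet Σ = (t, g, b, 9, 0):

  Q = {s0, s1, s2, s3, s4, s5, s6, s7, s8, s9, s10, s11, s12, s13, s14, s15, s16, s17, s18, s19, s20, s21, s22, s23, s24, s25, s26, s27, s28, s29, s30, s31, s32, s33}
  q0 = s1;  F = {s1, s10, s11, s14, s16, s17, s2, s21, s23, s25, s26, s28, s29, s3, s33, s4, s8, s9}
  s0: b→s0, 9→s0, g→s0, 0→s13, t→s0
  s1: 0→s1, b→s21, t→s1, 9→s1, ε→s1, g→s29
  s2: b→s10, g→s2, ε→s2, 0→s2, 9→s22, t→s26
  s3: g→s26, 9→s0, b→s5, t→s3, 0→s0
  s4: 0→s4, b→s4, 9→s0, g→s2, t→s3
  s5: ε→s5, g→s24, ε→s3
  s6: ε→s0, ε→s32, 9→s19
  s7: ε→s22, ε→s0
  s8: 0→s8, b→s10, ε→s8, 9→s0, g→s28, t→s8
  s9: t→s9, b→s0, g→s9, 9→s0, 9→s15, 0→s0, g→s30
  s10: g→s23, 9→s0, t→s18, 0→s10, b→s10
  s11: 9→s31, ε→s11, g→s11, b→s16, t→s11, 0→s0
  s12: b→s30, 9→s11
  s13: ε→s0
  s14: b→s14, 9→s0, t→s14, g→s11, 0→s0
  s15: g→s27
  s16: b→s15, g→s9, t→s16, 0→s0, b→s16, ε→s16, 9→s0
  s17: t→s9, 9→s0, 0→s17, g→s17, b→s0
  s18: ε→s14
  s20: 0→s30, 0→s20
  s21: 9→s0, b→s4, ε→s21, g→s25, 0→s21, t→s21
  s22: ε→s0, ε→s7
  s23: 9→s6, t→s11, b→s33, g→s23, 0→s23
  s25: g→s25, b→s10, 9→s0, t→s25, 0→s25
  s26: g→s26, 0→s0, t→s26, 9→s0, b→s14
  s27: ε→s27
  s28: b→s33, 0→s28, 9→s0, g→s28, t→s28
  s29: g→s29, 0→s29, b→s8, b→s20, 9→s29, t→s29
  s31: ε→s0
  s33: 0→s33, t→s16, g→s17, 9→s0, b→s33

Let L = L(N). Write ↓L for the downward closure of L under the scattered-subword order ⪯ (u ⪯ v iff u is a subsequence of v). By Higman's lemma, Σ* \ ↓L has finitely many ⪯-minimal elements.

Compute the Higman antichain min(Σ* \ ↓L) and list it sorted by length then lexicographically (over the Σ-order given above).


min(Σ*\↓L) = [b9, bbt0, gbgbgb].

|Q|=34, |F|=18, |δ|=124 (18 ε).
min D↑ (19 st, q0=0, F={6}): 0:t→0,g→1,b→2,9→0,0→0 1:t→1,g→1,b→3,9→1,0→1 2:t→2,g→4,b→5,9→6,0→2 3:t→3,g→7,b→8,9→6,0→3 4:t→4,g→4,b→8,9→6,0→4 5:t→9,g→10,b→5,9→6,0→5 6:t→6,g→6,b→6,9→6,0→6 7:t→7,g→7,b→11,9→6,0→7 8:t→12,g→13,b→8,9→6,0→8 9:t→9,g→14,b→9,9→6,0→6 10:t→14,g→10,b→8,9→6,0→10 11:t→15,g→16,b→11,9→6,0→11 12:t→12,g→17,b→12,9→6,0→6 13:t→17,g→13,b→11,9→6,0→13 14:t→14,g→14,b→12,9→6,0→6 15:t→15,g→18,b→15,9→6,0→6 16:t→18,g→16,b→6,9→6,0→16 17:t→17,g→17,b→15,9→6,0→6 18:t→18,g→18,b→6,9→6,0→6.
'b9': |S_i|=[33, 31, 10] end={s0,s13,s15,s19,s22,s27,s31,s32,s6,s7} ∉↓L; 2/2 deletions ∈↓L.
'bbt0': N↓-sim [33, 31, 26, 15, 2] end={s0,s13} — reject; 4/4 del acc.
'gbgbgb': |S_i|=[33, 28, 21, 16, 9, 7, 2] end={s0,s13} ∉↓L; 6/6 single-dels accept.
3 obstructions.


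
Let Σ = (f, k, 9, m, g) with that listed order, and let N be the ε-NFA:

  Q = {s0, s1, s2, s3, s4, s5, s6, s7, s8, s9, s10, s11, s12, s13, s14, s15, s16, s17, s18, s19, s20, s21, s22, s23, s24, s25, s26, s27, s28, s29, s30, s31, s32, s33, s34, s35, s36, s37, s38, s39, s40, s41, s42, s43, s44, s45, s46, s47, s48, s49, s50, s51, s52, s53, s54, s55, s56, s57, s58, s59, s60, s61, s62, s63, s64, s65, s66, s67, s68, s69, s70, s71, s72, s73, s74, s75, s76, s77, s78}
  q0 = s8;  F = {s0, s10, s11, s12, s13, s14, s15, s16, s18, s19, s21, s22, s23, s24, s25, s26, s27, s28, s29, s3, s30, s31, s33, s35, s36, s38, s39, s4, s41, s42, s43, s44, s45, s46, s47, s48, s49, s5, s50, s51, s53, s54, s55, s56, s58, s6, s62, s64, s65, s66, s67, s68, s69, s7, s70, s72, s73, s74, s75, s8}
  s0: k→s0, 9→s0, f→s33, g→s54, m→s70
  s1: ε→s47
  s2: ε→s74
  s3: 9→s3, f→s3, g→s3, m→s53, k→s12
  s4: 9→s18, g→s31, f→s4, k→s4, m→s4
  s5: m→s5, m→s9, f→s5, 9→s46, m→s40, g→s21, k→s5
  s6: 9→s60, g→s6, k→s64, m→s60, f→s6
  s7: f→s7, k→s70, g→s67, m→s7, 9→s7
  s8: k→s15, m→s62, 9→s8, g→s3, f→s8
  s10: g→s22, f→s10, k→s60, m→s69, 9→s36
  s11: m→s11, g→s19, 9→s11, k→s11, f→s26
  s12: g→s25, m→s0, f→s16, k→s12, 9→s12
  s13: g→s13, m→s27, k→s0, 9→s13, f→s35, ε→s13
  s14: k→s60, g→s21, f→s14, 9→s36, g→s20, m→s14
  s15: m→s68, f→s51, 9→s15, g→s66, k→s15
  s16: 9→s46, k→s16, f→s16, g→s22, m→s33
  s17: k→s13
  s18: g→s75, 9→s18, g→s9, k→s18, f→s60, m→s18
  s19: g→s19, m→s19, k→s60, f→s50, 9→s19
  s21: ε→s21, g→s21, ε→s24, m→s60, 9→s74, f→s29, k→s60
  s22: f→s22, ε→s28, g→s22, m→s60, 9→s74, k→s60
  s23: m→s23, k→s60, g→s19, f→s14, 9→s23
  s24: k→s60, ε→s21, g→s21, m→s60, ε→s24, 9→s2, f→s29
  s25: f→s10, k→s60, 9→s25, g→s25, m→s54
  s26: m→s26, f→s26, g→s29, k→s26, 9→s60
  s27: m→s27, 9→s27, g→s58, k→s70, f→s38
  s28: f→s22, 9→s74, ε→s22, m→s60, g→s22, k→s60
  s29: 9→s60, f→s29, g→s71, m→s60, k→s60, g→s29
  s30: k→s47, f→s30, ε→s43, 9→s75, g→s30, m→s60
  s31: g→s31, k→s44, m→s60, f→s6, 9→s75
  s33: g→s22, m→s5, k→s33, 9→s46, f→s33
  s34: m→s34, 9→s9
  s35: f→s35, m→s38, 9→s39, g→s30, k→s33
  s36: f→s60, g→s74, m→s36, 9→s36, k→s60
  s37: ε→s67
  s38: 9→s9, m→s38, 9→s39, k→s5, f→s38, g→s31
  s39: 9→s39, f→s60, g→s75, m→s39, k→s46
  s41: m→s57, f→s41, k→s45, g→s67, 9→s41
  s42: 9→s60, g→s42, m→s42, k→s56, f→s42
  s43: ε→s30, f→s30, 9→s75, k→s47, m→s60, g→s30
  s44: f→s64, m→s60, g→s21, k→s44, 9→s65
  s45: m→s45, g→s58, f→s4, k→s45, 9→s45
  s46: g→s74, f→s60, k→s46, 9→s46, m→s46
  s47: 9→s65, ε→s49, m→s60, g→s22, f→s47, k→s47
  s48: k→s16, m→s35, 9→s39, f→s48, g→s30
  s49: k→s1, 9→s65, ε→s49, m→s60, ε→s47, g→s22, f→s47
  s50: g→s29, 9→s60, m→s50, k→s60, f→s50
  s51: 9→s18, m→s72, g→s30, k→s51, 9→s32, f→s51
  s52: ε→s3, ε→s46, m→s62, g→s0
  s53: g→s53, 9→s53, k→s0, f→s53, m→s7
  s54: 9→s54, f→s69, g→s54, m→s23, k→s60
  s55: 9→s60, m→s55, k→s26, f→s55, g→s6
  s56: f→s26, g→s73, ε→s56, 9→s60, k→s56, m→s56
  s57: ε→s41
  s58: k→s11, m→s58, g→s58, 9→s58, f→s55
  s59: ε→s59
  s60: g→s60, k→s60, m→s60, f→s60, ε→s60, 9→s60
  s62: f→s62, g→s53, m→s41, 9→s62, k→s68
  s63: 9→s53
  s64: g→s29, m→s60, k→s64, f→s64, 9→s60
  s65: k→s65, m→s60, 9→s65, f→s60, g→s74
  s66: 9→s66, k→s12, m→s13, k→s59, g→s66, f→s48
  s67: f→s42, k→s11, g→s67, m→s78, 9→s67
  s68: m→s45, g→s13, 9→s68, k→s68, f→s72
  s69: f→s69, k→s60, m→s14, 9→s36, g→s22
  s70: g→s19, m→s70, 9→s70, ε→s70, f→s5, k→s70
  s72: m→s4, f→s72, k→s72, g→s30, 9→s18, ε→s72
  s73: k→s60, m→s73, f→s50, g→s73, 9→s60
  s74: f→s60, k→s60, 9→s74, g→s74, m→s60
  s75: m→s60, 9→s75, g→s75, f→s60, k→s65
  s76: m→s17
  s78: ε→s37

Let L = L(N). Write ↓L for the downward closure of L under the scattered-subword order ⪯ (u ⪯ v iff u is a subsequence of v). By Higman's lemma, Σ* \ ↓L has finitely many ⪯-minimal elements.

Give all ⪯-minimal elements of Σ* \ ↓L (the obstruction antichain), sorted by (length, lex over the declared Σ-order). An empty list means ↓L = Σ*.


|Q|=79, |F|=60, |δ|=344 (24 ε).
min D↑ (57 st, q0=0, F={21}): 0:f→0,k→1,9→0,m→2,g→3 1:f→4,k→1,9→1,m→5,g→6 2:f→2,k→5,9→2,m→7,g→8 3:f→3,k→9,9→3,m→8,g→3 4:f→4,k→4,9→10,m→11,g→12 5:f→11,k→5,9→5,m→13,g→14 6:f→15,k→9,9→6,m→14,g→6 7:f→7,k→13,9→7,m→7,g→16 8:f→8,k→17,9→8,m→18,g→8 9:f→19,k→9,9→9,m→17,g→20 10:f→21,k→10,9→10,m→10,g→22 11:f→11,k→11,9→10,m→23,g→12 12:f→12,k→24,9→22,m→21,g→12 13:f→23,k→13,9→13,m→13,g→25 14:f→26,k→17,9→14,m→27,g→14 15:f→15,k→19,9→28,m→26,g→12 16:f→29,k→30,9→16,m→16,g→16 17:f→31,k→17,9→17,m→32,g→33 18:f→18,k→32,9→18,m→18,g→16 19:f→19,k→19,9→34,m→31,g→35 20:f→36,k→21,9→20,m→33,g→20 21:f→21,k→21,9→21,m→21,g→21 22:f→21,k→37,9→22,m→21,g→22 23:f→23,k→23,9→10,m→23,g→38 24:f→24,k→24,9→37,m→21,g→35 25:f→39,k→30,9→25,m→25,g→25 26:f→26,k→31,9→28,m→40,g→12 27:f→40,k→32,9→27,m→27,g→25 28:f→21,k→34,9→28,m→28,g→22 29:f→29,k→41,9→21,m→29,g→29 30:f→42,k→30,9→30,m→30,g→43 31:f→31,k→31,9→34,m→44,g→35 32:f→44,k→32,9→32,m→32,g→43 33:f→45,k→21,9→33,m→46,g→33 34:f→21,k→34,9→34,m→34,g→47 35:f→35,k→21,9→47,m→21,g→35 36:f→36,k→21,9→48,m→45,g→35 37:f→21,k→37,9→37,m→21,g→47 38:f→49,k→50,9→22,m→21,g→38 39:f→39,k→42,9→21,m→39,g→49 40:f→40,k→44,9→28,m→40,g→38 41:f→42,k→41,9→21,m→41,g→51 42:f→42,k→42,9→21,m→42,g→52 43:f→53,k→21,9→43,m→43,g→43 44:f→44,k→44,9→34,m→44,g→54 45:f→45,k→21,9→48,m→55,g→35 46:f→55,k→21,9→46,m→46,g→43 47:f→21,k→21,9→47,m→21,g→47 48:f→21,k→21,9→48,m→48,g→47 49:f→49,k→56,9→21,m→21,g→49 50:f→56,k→50,9→37,m→21,g→54 51:f→53,k→21,9→21,m→51,g→51 52:f→52,k→21,9→21,m→21,g→52 53:f→53,k→21,9→21,m→53,g→52 54:f→52,k→21,9→47,m→21,g→54 55:f→55,k→21,9→48,m→55,g→54 56:f→56,k→56,9→21,m→21,g→52 (ε-aug+det+¬).
'kf9f': N↓-sim [72, 61, 43, 11, 1] end={s60} ∉↓L; 4/4 del acc.
'kfgm': |S_i|=[72, 61, 43, 22, 1] end={s60} — reject; 4/4 single-dels accept.
'gkgk': |S_i|=[72, 60, 39, 20, 1] end={s60} — reject; 4/4 deletions ∈↓L.
'mmgf9': run [72, 60, 43, 27, 11, 1] end={s60} — reject; 5/5 del acc.
4 minimals (antichain).

A = [kf9f, kfgm, gkgk, mmgf9].


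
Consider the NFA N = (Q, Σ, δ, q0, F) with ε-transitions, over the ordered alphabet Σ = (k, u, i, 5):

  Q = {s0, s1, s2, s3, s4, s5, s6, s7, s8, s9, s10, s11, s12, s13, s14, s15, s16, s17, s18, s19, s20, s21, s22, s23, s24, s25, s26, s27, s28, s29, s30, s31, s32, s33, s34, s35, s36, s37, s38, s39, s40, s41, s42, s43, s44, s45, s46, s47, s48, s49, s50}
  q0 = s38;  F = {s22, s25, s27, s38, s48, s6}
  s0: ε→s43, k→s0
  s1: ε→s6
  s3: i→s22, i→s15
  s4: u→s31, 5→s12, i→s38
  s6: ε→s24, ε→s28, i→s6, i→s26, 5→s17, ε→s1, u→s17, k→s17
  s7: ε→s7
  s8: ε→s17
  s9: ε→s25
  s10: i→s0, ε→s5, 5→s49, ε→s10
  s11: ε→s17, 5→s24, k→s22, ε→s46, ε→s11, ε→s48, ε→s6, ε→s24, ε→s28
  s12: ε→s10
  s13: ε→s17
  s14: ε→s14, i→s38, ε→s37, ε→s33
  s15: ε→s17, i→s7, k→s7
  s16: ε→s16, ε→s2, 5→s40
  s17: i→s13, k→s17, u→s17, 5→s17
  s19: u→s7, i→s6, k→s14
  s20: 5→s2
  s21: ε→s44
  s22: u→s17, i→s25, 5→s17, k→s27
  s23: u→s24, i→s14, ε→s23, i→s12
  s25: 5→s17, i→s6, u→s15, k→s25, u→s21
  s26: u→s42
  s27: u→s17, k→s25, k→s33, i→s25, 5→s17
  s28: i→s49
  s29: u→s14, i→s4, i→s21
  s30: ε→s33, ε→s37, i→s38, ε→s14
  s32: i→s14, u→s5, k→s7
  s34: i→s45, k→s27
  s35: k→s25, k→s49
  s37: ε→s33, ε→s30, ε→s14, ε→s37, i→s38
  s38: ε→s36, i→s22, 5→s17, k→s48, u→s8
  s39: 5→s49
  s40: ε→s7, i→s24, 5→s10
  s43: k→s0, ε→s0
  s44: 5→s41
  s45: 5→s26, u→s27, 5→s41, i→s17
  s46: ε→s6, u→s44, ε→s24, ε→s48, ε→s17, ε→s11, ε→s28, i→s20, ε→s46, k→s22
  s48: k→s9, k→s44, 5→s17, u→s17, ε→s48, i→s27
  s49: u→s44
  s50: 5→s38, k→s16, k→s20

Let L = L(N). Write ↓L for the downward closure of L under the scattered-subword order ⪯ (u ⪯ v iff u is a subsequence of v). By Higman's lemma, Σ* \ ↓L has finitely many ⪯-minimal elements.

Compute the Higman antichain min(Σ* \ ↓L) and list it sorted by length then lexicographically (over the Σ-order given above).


Antichain: [u, 5, kkik, iiik].

|Q|=51, |F|=6, |δ|=128 (45 ε).
min D↑ (7 st, q0=0, F={2}): 0:k→1,u→2,i→3,5→2 1:k→4,u→2,i→5,5→2 2:k→2,u→2,i→2,5→2 3:k→5,u→2,i→4,5→2 4:k→4,u→2,i→6,5→2 5:k→4,u→2,i→4,5→2 6:k→2,u→2,i→6,5→2 (ε-aug+det+¬).
'u': |S_i|=[23, 9] end={s13,s15,s17,s21,s41,s42,s44,s7,s8} — reject; 1/1 del acc.
'5': N↓-sim [23, 3] end={s13,s17,s41} rej; 1/1 single-dels accept.
'kkik': |S_i|=[23, 19, 17, 12, 2] end={s13,s17} rej; 4/4 single-dels accept.
'iiik': run [23, 18, 15, 12, 2] end={s13,s17} ∉↓L; 4/4 deletions ∈↓L.
4 minimals (antichain).


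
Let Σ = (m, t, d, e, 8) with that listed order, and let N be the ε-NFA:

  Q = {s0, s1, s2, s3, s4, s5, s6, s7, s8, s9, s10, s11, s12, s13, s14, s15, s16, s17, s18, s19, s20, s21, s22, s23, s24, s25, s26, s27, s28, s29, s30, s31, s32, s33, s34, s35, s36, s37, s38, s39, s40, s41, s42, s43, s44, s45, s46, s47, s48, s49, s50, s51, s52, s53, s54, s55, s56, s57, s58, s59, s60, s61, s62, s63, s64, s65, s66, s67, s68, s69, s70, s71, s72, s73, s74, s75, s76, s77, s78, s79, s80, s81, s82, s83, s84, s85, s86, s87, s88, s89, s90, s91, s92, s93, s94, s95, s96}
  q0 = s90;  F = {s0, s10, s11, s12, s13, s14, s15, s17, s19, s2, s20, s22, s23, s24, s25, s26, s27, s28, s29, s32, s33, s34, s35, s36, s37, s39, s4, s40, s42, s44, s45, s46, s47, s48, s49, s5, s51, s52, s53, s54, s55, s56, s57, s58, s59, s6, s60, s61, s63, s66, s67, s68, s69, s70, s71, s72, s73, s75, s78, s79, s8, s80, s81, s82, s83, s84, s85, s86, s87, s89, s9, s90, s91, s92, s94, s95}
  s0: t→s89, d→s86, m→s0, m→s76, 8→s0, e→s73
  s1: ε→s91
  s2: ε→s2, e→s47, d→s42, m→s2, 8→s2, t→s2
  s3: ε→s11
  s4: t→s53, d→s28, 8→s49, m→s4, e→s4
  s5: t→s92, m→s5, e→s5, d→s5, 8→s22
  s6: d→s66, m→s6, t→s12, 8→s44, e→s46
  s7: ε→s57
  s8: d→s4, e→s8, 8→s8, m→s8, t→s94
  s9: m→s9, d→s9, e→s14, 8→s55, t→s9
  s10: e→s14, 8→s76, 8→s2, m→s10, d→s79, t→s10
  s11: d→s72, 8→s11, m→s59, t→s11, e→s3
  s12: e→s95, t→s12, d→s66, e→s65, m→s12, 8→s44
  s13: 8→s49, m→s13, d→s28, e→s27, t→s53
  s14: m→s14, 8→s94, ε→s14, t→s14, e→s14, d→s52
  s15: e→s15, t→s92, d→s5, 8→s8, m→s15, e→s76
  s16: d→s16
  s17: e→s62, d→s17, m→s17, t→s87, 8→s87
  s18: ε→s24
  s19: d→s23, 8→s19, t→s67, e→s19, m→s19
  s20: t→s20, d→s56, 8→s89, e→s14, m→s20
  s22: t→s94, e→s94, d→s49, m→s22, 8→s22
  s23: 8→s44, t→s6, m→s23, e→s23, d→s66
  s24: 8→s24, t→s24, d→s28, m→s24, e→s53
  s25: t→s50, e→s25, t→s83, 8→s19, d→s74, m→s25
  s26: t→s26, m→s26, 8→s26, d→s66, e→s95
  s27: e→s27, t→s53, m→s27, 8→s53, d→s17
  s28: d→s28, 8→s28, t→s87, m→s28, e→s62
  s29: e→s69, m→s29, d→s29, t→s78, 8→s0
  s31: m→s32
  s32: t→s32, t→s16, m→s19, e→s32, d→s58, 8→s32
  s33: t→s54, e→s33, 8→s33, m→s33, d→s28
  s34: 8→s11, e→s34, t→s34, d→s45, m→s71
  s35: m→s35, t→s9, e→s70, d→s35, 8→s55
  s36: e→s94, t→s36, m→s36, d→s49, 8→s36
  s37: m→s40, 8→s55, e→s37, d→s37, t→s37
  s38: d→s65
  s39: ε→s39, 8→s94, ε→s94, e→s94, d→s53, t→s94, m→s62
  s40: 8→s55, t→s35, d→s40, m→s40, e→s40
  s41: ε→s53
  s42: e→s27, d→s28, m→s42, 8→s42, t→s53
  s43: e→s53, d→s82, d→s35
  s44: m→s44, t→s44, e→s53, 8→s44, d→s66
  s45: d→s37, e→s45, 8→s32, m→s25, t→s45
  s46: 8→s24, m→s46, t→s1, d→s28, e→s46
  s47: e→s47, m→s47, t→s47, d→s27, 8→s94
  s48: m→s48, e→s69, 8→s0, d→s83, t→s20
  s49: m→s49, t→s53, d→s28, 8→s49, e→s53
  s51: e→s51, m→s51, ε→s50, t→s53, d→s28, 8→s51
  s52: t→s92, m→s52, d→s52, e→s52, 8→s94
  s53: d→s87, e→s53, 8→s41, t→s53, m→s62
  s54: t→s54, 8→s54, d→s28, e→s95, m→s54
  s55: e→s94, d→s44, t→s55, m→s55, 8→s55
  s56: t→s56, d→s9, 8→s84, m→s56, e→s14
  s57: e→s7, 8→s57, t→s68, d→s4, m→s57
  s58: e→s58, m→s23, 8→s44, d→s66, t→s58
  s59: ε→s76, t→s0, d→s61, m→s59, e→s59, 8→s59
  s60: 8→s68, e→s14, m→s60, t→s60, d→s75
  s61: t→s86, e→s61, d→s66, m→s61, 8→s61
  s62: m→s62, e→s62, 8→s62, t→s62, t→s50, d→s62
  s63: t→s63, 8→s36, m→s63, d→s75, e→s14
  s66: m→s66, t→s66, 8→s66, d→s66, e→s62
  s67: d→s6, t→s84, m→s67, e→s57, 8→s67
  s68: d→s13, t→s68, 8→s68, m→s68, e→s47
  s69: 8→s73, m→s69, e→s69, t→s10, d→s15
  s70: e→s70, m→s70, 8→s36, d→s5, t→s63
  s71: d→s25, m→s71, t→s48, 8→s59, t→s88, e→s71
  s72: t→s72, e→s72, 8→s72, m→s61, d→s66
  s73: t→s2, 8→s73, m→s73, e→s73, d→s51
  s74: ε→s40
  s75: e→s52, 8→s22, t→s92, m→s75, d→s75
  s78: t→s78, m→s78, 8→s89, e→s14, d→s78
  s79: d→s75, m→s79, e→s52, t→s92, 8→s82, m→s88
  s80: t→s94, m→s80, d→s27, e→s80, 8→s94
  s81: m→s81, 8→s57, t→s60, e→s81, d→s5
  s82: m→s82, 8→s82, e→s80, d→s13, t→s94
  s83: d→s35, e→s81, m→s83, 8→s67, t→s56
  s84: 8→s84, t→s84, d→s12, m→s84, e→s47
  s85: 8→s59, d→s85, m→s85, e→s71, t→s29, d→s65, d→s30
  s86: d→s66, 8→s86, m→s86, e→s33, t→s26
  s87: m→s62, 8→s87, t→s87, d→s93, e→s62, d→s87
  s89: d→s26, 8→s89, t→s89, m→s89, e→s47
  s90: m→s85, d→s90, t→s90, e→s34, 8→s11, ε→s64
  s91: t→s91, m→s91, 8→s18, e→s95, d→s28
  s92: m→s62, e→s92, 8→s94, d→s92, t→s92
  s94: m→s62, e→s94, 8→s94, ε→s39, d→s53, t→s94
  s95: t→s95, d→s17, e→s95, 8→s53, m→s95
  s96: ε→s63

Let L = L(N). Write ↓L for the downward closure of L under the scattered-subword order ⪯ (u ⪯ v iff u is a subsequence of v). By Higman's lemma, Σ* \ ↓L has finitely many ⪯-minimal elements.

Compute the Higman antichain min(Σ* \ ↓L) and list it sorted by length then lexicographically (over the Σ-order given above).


|Q|=97, |F|=76, |δ|=418 (15 ε).
min D↑ (76 st, q0=0, F={30}): 0:m→1,t→0,d→0,e→2,8→3 1:m→1,t→4,d→1,e→5,8→6 2:m→5,t→2,d→7,e→2,8→3 3:m→6,t→3,d→8,e→3,8→3 4:m→4,t→9,d→4,e→10,8→11 5:m→5,t→12,d→13,e→5,8→6 6:m→6,t→11,d→14,e→6,8→6 7:m→13,t→7,d→15,e→7,8→16 8:m→14,t→8,d→17,e→8,8→8 9:m→9,t→9,d→9,e→18,8→19 10:m→10,t→20,d→21,e→10,8→22 11:m→11,t→19,d→23,e→22,8→11 12:m→12,t→24,d→25,e→10,8→11 13:m→13,t→25,d→26,e→13,8→27 14:m→14,t→23,d→17,e→14,8→14 15:m→26,t→15,d→15,e→15,8→28 16:m→27,t→16,d→29,e→16,8→16 17:m→17,t→17,d→17,e→30,8→17 18:m→18,t→18,d→31,e→18,8→32 19:m→19,t→19,d→33,e→34,8→19 20:m→20,t→20,d→35,e→18,8→36 21:m→21,t→37,d→38,e→21,8→39 22:m→22,t→36,d→40,e→22,8→22 23:m→23,t→33,d→17,e→41,8→23 24:m→24,t→24,d→42,e→18,8→19 25:m→25,t→42,d→43,e→44,8→45 26:m→26,t→43,d→26,e→26,8→28 27:m→27,t→45,d→46,e→27,8→27 28:m→28,t→28,d→47,e→32,8→28 29:m→46,t→29,d→17,e→29,8→47 30:m→30,t→30,d→30,e→30,8→30 31:m→31,t→37,d→31,e→31,8→32 32:m→30,t→32,d→48,e→32,8→32 33:m→33,t→33,d→17,e→49,8→33 34:m→34,t→34,d→50,e→34,8→32 35:m→35,t→37,d→51,e→31,8→52 36:m→36,t→36,d→53,e→34,8→36 37:m→30,t→37,d→37,e→37,8→32 38:m→38,t→37,d→38,e→38,8→54 39:m→39,t→32,d→55,e→39,8→39 40:m→40,t→48,d→56,e→40,8→40 41:m→41,t→57,d→56,e→41,8→41 42:m→42,t→42,d→58,e→18,8→59 43:m→43,t→58,d→43,e→60,8→28 44:m→44,t→61,d→38,e→44,8→62 45:m→45,t→59,d→63,e→62,8→45 46:m→46,t→63,d→17,e→46,8→47 47:m→47,t→47,d→17,e→48,8→47 48:m→30,t→48,d→64,e→48,8→48 49:m→49,t→49,d→65,e→49,8→48 50:m→50,t→48,d→65,e→50,8→48 51:m→51,t→37,d→51,e→31,8→54 52:m→52,t→32,d→66,e→67,8→52 53:m→53,t→48,d→56,e→50,8→53 54:m→54,t→32,d→68,e→32,8→54 55:m→55,t→48,d→56,e→55,8→68 56:m→56,t→64,d→56,e→30,8→56 57:m→57,t→57,d→56,e→49,8→57 58:m→58,t→58,d→58,e→18,8→28 59:m→59,t→59,d→69,e→34,8→59 60:m→60,t→70,d→38,e→60,8→71 61:m→61,t→61,d→51,e→18,8→72 62:m→62,t→72,d→55,e→62,8→62 63:m→63,t→69,d→17,e→73,8→47 64:m→30,t→64,d→64,e→30,8→64 65:m→65,t→64,d→65,e→30,8→64 66:m→66,t→48,d→56,e→50,8→68 67:m→67,t→32,d→50,e→67,8→32 68:m→68,t→48,d→56,e→48,8→68 69:m→69,t→69,d→17,e→49,8→47 70:m→70,t→70,d→51,e→18,8→71 71:m→71,t→71,d→68,e→32,8→71 72:m→72,t→72,d→66,e→34,8→72 73:m→73,t→74,d→56,e→73,8→75 74:m→74,t→74,d→56,e→49,8→75 75:m→75,t→75,d→56,e→48,8→75 [Hopcroft].
'8dde': run [91, 58, 34, 8, 2] end={s50,s62} rej; 4/4 del acc.
'mtte8m': |S_i|=[91, 80, 70, 49, 17, 8, 2] end={s50,s62} rej; 6/6 del acc.
'mtedtm': run [91, 80, 70, 51, 28, 9, 2] end={s50,s62} — reject; 6/6 deletions ∈↓L.
'edd8em': run [91, 85, 72, 43, 17, 8, 2] end={s50,s62} ∉↓L; 6/6 single-dels accept.
4 minimals (antichain).

Antichain: [8dde, mtte8m, mtedtm, edd8em].


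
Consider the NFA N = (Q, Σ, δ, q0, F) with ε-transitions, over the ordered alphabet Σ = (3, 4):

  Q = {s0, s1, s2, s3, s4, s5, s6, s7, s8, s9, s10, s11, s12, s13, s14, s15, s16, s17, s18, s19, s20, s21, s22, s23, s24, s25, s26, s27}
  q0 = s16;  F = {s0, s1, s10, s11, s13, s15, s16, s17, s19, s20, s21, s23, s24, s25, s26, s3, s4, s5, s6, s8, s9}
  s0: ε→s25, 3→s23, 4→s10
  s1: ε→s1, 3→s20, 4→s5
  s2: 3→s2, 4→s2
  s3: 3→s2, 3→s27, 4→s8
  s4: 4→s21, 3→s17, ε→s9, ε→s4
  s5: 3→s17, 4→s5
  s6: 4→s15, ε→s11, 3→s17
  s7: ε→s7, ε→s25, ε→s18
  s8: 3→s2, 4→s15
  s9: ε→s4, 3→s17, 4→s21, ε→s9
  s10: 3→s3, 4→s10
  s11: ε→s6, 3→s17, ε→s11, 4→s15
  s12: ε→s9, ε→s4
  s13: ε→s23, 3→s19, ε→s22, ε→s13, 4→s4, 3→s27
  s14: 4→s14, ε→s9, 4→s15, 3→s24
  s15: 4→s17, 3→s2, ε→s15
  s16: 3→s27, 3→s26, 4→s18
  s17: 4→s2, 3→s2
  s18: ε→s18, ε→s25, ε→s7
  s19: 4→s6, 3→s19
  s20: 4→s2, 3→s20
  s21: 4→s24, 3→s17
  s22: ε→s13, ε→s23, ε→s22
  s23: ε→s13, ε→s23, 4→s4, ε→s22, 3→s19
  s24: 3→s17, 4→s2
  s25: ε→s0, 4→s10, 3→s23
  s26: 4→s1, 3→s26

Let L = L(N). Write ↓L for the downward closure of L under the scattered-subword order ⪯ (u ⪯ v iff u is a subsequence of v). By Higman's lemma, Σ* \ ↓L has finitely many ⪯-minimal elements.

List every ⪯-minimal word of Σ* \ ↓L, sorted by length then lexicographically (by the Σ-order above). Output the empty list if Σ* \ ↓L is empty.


|Q|=28, |F|=21, |δ|=79 (29 ε).
min D↑ (18 st, q0=0, F={11}): 0:3→1,4→2 1:3→1,4→3 2:3→4,4→5 3:3→6,4→7 4:3→8,4→9 5:3→10,4→5 6:3→6,4→11 7:3→12,4→7 8:3→8,4→13 9:3→12,4→14 10:3→11,4→15 11:3→11,4→11 12:3→11,4→11 13:3→12,4→16 14:3→12,4→17 15:3→11,4→16 16:3→11,4→12 17:3→12,4→11 (ε-aug+det+¬).
'3434': |S_i|=[26, 20, 13, 3, 1] end={s2} rej; 4/4 single-dels accept.
'4433': run [26, 24, 14, 6, 2] end={s2,s27} ∉↓L; 4/4 deletions ∈↓L.
'433443': |S_i|=[26, 24, 17, 8, 5, 3, 1] end={s2} ∉↓L; 6/6 single-dels accept.
'434444': N↓-sim [26, 24, 17, 10, 5, 3, 1] end={s2} — reject; 6/6 single-dels accept.
4 obstructions.

A = [3434, 4433, 433443, 434444].


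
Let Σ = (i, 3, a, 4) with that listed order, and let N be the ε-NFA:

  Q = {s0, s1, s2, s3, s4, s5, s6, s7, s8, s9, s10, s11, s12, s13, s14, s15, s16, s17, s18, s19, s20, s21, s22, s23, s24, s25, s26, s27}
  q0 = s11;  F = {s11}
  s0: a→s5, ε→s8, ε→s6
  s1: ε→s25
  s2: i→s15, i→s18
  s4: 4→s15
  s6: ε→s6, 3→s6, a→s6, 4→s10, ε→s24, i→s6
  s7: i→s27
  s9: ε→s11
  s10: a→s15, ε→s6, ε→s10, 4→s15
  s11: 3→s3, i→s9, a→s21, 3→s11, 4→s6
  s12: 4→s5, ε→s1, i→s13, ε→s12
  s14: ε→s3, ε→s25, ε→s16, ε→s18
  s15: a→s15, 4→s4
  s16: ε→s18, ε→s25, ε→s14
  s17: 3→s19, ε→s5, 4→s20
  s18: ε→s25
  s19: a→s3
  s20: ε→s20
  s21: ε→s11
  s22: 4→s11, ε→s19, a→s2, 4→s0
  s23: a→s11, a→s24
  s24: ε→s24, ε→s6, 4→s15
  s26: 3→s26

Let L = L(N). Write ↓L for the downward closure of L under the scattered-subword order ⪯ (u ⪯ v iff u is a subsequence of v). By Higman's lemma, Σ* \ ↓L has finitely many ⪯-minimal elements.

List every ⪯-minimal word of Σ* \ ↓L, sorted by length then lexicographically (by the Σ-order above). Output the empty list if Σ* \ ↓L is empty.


|Q|=28, |F|=1, |δ|=54 (24 ε).
min D↑ (2 st, q0=0, F={1}): 0:i→0,3→0,a→0,4→1 1:i→1,3→1,a→1,4→1 [Hopcroft].
'4': N↓-sim [9, 5] end={s10,s15,s24,s4,s6} ∉↓L; 1/1 deletions ∈↓L.
1 obstructions.

Antichain: [4].


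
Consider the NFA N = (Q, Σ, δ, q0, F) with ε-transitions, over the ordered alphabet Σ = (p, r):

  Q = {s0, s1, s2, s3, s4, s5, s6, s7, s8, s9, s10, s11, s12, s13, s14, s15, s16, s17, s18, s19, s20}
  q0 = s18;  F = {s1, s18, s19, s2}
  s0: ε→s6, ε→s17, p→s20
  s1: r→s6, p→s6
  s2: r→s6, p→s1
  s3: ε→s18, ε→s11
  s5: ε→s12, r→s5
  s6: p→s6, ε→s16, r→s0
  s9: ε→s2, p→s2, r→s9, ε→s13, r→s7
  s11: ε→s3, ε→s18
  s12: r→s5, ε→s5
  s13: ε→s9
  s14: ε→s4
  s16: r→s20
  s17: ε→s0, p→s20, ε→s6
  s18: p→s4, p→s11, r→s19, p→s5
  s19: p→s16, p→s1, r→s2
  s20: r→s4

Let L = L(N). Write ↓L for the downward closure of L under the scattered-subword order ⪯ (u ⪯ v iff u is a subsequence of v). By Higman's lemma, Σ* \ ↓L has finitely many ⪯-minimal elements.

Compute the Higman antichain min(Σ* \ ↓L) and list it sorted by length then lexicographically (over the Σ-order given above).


|Q|=21, |F|=4, |δ|=37 (15 ε).
min D↑ (5 st, q0=0, F={4}): 0:p→0,r→1 1:p→2,r→3 2:p→4,r→4 3:p→2,r→4 4:p→4,r→4 [Hopcroft].
'rpp': run [14, 11, 7, 6] end={s0,s16,s17,s20,s4,s6} — reject; 3/3 single-dels accept.
'rpr': |S_i|=[14, 11, 7, 6] end={s0,s16,s17,s20,s4,s6} ∉↓L; 3/3 deletions ∈↓L.
'rrr': run [14, 11, 10, 8] end={s0,s12,s16,s17,s20,s4,s5,s6} ∉↓L; 3/3 deletions ∈↓L.
3 words, ⪯-incomp.

min(Σ*\↓L) = [rpp, rpr, rrr].


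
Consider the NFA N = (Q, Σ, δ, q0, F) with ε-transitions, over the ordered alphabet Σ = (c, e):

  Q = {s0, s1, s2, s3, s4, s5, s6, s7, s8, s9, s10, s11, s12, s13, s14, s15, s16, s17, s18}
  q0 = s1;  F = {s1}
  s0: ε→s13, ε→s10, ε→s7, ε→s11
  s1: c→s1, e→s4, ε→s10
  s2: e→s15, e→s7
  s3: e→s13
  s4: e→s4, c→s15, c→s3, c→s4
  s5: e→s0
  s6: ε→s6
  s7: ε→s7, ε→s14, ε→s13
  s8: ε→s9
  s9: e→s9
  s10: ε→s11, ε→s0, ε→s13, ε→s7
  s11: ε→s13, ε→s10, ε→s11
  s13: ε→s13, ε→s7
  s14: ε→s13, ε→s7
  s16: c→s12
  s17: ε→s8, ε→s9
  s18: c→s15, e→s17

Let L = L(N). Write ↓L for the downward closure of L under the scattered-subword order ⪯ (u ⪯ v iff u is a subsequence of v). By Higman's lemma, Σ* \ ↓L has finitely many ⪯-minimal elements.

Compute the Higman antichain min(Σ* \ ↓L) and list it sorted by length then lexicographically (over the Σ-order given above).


|Q|=19, |F|=1, |δ|=37 (23 ε).
min D↑ (2 st, q0=0, F={1}): 0:c→0,e→1 1:c→1,e→1 [Hopcroft].
'e': |S_i|=[10, 6] end={s13,s14,s15,s3,s4,s7} ∉↓L; 1/1 del acc.
1 words, ⪯-incomp.

A = [e].


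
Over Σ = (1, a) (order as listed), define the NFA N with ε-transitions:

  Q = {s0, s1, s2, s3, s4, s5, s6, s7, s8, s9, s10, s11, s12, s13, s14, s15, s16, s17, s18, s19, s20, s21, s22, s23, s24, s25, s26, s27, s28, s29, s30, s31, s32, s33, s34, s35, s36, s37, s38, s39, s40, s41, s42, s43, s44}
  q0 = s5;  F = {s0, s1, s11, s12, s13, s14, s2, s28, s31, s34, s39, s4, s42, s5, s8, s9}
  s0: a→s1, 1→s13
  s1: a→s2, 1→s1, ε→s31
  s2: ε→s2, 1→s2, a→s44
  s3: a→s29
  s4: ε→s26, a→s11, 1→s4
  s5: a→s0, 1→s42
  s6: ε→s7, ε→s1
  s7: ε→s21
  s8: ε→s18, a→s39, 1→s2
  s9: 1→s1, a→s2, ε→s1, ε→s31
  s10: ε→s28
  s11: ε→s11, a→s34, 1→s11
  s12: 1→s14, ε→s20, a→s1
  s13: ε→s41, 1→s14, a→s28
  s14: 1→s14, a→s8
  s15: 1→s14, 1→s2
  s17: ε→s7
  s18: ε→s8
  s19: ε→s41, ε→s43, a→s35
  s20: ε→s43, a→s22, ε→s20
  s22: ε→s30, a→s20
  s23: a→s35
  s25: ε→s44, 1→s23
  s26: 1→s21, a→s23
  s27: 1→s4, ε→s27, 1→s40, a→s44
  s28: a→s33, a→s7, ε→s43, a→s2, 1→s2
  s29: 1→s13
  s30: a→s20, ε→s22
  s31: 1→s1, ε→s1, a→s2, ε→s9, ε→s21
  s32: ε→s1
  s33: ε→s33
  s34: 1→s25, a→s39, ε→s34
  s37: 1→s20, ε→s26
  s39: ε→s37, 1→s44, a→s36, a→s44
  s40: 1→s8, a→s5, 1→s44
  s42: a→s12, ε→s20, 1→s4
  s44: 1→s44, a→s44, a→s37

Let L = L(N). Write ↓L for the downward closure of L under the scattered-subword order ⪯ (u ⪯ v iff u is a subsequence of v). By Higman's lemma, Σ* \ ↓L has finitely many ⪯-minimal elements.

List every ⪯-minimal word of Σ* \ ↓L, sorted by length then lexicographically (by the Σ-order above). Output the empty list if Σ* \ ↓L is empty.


Antichain: [aaaa, 11aa1, a1a1a].

|Q|=45, |F|=16, |δ|=90 (33 ε).
min D↑ (15 st, q0=0, F={13}): 0:1→1,a→2 1:1→3,a→4 2:1→5,a→6 3:1→3,a→7 4:1→8,a→6 5:1→8,a→9 6:1→6,a→10 7:1→7,a→11 8:1→8,a→12 9:1→10,a→10 10:1→10,a→13 11:1→13,a→14 12:1→10,a→14 13:1→13,a→13 14:1→13,a→13 (ε-aug+det+¬).
'aaaa': run [32, 29, 23, 15, 11] end={s20,s21,s22,s23,s26,s30,s35,s36,s37,s43,s44} — reject; 4/4 single-dels accept.
'11aa1': N↓-sim [32, 30, 23, 18, 14, 11] end={s20,s21,s22,s23,s25,s26,s30,s35,s37,s43,s44} — reject; 5/5 deletions ∈↓L.
'a1a1a': run [32, 29, 27, 20, 12, 10] end={s20,s21,s22,s23,s26,s30,s35,s37,s43,s44} rej; 5/5 del acc.
3 minimals (antichain).


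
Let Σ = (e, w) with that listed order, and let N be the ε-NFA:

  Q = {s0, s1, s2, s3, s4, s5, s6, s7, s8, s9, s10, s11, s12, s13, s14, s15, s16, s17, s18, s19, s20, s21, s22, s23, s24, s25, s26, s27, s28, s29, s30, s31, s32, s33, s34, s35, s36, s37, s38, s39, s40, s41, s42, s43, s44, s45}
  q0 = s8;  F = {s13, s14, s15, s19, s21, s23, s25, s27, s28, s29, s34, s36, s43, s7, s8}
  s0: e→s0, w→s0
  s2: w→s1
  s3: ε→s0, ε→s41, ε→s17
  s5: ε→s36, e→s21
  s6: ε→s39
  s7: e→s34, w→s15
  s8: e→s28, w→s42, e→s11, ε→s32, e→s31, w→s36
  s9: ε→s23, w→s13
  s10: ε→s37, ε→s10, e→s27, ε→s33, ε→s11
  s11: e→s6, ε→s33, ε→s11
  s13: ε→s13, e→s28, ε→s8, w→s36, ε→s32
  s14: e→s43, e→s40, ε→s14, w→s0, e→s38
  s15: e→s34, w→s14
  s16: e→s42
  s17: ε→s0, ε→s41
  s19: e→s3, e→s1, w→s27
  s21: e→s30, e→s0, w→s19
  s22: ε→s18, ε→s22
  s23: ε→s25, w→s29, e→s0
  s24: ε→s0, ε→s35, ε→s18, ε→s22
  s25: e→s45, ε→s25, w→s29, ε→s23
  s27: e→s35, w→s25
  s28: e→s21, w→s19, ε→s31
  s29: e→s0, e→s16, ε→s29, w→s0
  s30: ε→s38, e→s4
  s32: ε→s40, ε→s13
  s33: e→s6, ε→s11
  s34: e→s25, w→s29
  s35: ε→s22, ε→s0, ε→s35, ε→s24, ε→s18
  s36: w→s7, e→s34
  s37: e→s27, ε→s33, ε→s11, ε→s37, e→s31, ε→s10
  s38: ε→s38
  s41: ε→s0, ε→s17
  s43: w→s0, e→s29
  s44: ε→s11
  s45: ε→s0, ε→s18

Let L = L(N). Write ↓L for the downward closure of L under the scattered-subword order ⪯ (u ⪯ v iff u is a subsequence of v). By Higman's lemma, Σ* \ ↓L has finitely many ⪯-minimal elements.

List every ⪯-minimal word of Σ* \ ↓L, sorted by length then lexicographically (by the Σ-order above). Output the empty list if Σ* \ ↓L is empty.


min(Σ*\↓L) = [eee, ewe, weww, wwwww].

|Q|=46, |F|=15, |δ|=99 (49 ε).
min D↑ (14 st, q0=0, F={7}): 0:e→1,w→2 1:e→3,w→4 2:e→5,w→6 3:e→7,w→4 4:e→7,w→8 5:e→9,w→10 6:e→5,w→11 7:e→7,w→7 8:e→7,w→9 9:e→7,w→10 10:e→7,w→7 11:e→5,w→12 12:e→13,w→7 13:e→10,w→7 (ε-aug+det+¬).
'eee': N↓-sim [37, 30, 23, 15] end={s0,s1,s16,s17,s18,s22,s24,s3,s30,s35,s38,s4,…} — reject; 3/3 del acc.
'ewe': N↓-sim [37, 30, 17, 12] end={s0,s1,s16,s17,s18,s22,s24,s3,s35,s41,s42,s45} — reject; 3/3 deletions ∈↓L.
'weww': |S_i|=[37, 25, 19, 4, 1] end={s0} rej; 4/4 deletions ∈↓L.
'wwwww': run [37, 25, 19, 14, 8, 1] end={s0} rej; 5/5 single-dels accept.
4 minimals (antichain).


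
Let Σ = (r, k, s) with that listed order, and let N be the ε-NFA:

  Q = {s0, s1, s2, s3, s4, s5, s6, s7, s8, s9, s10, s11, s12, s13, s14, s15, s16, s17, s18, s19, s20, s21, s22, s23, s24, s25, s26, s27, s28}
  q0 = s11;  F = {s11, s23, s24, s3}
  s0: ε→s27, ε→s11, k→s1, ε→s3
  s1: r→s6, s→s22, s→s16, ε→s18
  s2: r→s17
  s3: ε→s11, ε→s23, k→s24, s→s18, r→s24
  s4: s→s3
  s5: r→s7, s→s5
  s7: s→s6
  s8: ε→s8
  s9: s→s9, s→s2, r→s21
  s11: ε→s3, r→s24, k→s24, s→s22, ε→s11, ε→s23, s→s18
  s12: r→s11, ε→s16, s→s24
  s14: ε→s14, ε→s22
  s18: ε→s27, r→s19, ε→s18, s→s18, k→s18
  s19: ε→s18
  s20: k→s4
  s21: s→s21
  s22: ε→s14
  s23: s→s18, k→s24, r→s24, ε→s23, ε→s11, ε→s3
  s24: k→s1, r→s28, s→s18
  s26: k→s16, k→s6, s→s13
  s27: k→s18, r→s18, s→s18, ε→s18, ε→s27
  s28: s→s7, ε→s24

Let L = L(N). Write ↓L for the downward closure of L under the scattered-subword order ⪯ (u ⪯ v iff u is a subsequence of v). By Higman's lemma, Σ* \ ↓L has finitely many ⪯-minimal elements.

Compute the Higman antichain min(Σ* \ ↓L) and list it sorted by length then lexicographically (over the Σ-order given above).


|Q|=29, |F|=4, |δ|=62 (23 ε).
min D↑ (3 st, q0=0, F={2}): 0:r→1,k→1,s→2 1:r→1,k→2,s→2 2:r→2,k→2,s→2.
's': run [14, 8] end={s14,s16,s18,s19,s22,s27,s6,s7} ∉↓L; 1/1 single-dels accept.
'rk': N↓-sim [14, 11, 8] end={s1,s14,s16,s18,s19,s22,s27,s6} ∉↓L; 2/2 del acc.
'kk': |S_i|=[14, 11, 8] end={s1,s14,s16,s18,s19,s22,s27,s6} rej; 2/2 single-dels accept.
3 words, ⪯-incomp.

A = [s, rk, kk].


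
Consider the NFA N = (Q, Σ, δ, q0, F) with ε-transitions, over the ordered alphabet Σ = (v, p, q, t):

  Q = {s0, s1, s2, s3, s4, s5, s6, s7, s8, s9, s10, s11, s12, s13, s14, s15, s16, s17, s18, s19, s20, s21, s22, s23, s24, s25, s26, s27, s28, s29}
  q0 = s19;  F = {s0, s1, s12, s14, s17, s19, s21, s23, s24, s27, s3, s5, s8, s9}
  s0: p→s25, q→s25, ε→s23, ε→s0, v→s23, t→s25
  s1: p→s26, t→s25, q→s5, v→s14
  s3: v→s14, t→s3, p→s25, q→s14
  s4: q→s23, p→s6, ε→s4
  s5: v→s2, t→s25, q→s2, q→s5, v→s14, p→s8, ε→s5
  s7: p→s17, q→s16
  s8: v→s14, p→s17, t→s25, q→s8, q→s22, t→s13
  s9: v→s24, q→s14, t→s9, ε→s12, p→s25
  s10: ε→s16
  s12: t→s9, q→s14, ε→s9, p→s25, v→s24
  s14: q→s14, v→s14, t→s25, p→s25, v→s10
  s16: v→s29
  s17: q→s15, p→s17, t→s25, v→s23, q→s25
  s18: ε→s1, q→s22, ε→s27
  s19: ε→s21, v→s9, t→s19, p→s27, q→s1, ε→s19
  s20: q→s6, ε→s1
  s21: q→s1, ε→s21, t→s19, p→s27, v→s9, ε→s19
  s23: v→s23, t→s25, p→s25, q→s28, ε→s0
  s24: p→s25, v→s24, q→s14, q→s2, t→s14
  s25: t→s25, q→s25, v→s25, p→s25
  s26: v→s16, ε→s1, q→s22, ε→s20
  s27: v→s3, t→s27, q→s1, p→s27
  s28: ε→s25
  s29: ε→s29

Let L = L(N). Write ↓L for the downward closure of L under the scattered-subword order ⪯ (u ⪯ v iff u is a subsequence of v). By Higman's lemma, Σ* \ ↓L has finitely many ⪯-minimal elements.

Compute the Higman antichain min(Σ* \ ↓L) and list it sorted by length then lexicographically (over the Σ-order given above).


min(Σ*\↓L) = [vp, qt, vvtt, pvvt, qqppq].

|Q|=30, |F|=14, |δ|=95 (19 ε).
min D↑ (12 st, q0=0, F={5}): 0:v→1,p→2,q→3,t→0 1:v→4,p→5,q→6,t→1 2:v→7,p→2,q→3,t→2 3:v→6,p→3,q→8,t→5 4:v→4,p→5,q→6,t→6 5:v→5,p→5,q→5,t→5 6:v→6,p→5,q→6,t→5 7:v→6,p→5,q→6,t→7 8:v→6,p→9,q→8,t→5 9:v→6,p→10,q→9,t→5 10:v→11,p→10,q→5,t→5 11:v→11,p→5,q→5,t→5 [Hopcroft].
'vp': run [26, 13, 1] end={s25} rej; 2/2 del acc.
'qt': run [26, 19, 2] end={s13,s25} — reject; 2/2 single-dels accept.
'vvtt': |S_i|=[26, 13, 10, 5, 1] end={s25} rej; 4/4 del acc.
'pvvt': N↓-sim [26, 21, 10, 8, 1] end={s25} rej; 4/4 single-dels accept.
'qqppq': run [26, 19, 16, 13, 6, 3] end={s15,s25,s28} rej; 5/5 deletions ∈↓L.
5 obstructions.


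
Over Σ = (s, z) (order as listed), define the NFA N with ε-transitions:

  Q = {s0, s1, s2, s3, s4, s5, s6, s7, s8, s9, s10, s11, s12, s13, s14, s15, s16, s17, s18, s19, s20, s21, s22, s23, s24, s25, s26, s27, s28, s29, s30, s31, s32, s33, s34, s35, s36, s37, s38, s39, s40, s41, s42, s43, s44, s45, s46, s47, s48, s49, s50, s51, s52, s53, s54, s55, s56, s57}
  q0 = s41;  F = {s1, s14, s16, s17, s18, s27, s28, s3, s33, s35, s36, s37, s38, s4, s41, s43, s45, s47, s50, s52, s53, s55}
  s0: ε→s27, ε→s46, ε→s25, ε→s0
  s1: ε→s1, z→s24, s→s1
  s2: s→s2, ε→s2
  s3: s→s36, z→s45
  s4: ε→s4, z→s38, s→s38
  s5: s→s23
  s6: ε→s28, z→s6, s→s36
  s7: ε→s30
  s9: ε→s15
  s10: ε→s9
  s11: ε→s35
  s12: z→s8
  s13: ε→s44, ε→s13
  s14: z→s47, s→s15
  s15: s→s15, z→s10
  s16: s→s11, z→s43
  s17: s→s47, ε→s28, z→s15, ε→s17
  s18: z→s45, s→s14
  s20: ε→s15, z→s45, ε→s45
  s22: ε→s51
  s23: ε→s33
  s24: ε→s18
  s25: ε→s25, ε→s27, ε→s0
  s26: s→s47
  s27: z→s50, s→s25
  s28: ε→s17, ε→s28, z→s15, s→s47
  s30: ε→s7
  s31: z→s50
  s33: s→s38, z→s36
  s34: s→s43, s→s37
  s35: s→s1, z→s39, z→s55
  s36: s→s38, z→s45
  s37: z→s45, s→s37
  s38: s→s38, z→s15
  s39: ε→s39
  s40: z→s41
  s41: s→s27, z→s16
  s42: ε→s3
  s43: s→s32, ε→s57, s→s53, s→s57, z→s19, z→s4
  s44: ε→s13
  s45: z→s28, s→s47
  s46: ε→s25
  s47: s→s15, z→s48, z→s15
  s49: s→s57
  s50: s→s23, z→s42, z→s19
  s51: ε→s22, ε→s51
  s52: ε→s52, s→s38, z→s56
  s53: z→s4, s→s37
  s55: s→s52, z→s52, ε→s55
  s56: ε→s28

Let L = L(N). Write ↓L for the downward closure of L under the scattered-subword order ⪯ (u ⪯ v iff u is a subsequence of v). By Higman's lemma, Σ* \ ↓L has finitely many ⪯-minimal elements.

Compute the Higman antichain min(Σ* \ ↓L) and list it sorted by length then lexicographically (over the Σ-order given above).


min(Σ*\↓L) = [szssz, zzzsz, zzzzz, szzzss, zsszss, zszszz].

|Q|=58, |F|=22, |δ|=101 (37 ε).
min D↑ (22 st, q0=0, F={18}): 0:s→1,z→2 1:s→1,z→3 2:s→4,z→5 3:s→6,z→7 4:s→8,z→9 5:s→10,z→11 6:s→12,z→13 7:s→13,z→14 8:s→8,z→15 9:s→16,z→16 10:s→17,z→11 11:s→12,z→12 12:s→12,z→18 13:s→12,z→14 14:s→19,z→20 15:s→21,z→14 16:s→12,z→20 17:s→17,z→14 18:s→18,z→18 19:s→18,z→18 20:s→19,z→18 21:s→18,z→19 (ε-aug+det+¬).
'szssz': run [38, 35, 24, 15, 6, 4] end={s10,s15,s48,s9} rej; 5/5 deletions ∈↓L.
'zzzsz': run [38, 33, 26, 13, 6, 4] end={s10,s15,s48,s9} rej; 5/5 single-dels accept.
'zzzzz': |S_i|=[38, 33, 26, 13, 9, 4] end={s10,s15,s48,s9} rej; 5/5 deletions ∈↓L.
'szzzss': N↓-sim [38, 35, 24, 15, 9, 5, 3] end={s10,s15,s9} rej; 6/6 del acc.
'zsszss': run [38, 33, 27, 16, 12, 6, 3] end={s10,s15,s9} rej; 6/6 single-dels accept.
'zszszz': |S_i|=[38, 33, 27, 18, 11, 8, 4] end={s10,s15,s48,s9} rej; 6/6 deletions ∈↓L.
6 obstructions.


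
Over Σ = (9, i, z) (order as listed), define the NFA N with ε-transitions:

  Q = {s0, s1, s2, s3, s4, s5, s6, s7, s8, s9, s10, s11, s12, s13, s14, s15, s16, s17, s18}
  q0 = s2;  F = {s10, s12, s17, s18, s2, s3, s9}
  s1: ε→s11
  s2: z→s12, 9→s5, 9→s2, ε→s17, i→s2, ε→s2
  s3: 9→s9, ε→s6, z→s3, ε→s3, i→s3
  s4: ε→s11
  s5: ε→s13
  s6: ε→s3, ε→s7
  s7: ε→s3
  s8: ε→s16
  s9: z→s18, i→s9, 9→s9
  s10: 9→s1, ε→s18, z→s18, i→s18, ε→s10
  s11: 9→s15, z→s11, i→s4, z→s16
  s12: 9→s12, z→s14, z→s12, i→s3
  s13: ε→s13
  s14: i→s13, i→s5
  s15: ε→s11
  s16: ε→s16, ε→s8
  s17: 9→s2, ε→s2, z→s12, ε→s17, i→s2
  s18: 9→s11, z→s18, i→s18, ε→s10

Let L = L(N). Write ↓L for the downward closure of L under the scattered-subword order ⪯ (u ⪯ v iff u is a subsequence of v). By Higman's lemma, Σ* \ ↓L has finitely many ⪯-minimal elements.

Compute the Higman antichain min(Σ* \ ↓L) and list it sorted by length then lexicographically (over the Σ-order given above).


|Q|=19, |F|=7, |δ|=49 (20 ε).
min D↑ (6 st, q0=0, F={5}): 0:9→0,i→0,z→1 1:9→1,i→2,z→1 2:9→3,i→2,z→2 3:9→3,i→3,z→4 4:9→5,i→4,z→4 5:9→5,i→5,z→5 (ε-aug+det+¬).
'zi9z9': run [18, 16, 14, 9, 8, 6] end={s1,s11,s15,s16,s4,s8} — reject; 5/5 deletions ∈↓L.
1 minimals (antichain).

Antichain: [zi9z9].
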